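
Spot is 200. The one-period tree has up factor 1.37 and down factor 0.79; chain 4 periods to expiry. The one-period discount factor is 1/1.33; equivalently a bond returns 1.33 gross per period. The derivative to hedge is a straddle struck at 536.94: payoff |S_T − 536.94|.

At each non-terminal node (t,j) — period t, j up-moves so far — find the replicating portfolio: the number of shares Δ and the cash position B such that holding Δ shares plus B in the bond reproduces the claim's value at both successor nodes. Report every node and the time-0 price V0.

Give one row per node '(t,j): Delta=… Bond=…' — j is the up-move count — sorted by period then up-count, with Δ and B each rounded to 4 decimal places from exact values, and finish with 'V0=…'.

Under the risk-neutral measure, an up-move has probability p* = (R−d)/(u−d) = 0.9310 and values discount at R = 1.33.
Terminal payoffs: V(4,0)=459.0398, V(4,1)=401.8473, V(4,2)=302.6653, V(4,3)=130.6662, V(4,4)=167.6107
  t=3,j=0: stock 98.6078 → up 135.0927 (V=401.8473), down 77.9002 (V=459.0398). Price 305.1065; hedge Δ=-1.0000, bond B=403.7143.
  t=3,j=1: stock 171.0034 → up 234.2747 (V=302.6653), down 135.0927 (V=401.8473). Price 232.7109; hedge Δ=-1.0000, bond B=403.7143.
  t=3,j=2: stock 296.5502 → up 406.2738 (V=130.6662), down 234.2747 (V=302.6653). Price 107.1641; hedge Δ=-1.0000, bond B=403.7143.
  t=3,j=3: stock 514.2706 → up 704.5507 (V=167.6107), down 406.2738 (V=130.6662). Price 124.1074; hedge Δ=0.1239, bond B=60.4100.
  t=2,j=0: stock 124.8200 → up 171.0034 (V=232.7109), down 98.6078 (V=305.1065). Price 178.7246; hedge Δ=-1.0000, bond B=303.5446.
  t=2,j=1: stock 216.4600 → up 296.5502 (V=107.1641), down 171.0034 (V=232.7109). Price 87.0846; hedge Δ=-1.0000, bond B=303.5446.
  t=2,j=2: stock 375.3800 → up 514.2706 (V=124.1074), down 296.5502 (V=107.1641). Price 92.4353; hedge Δ=0.0778, bond B=63.2227.
  t=1,j=0: stock 158.0000 → up 216.4600 (V=87.0846), down 124.8200 (V=178.7246). Price 70.2290; hedge Δ=-1.0000, bond B=228.2290.
  t=1,j=1: stock 274.0000 → up 375.3800 (V=92.4353), down 216.4600 (V=87.0846). Price 69.2227; hedge Δ=0.0337, bond B=59.9974.
  t=0,j=0: stock 200.0000 → up 274.0000 (V=69.2227), down 158.0000 (V=70.2290). Price 52.0993; hedge Δ=-0.0087, bond B=53.8343.
The time-0 hedge costs 52.0993, which is the no-arbitrage price.

(0,0): Delta=-0.0087 Bond=53.8343
(1,0): Delta=-1.0000 Bond=228.2290
(1,1): Delta=0.0337 Bond=59.9974
(2,0): Delta=-1.0000 Bond=303.5446
(2,1): Delta=-1.0000 Bond=303.5446
(2,2): Delta=0.0778 Bond=63.2227
(3,0): Delta=-1.0000 Bond=403.7143
(3,1): Delta=-1.0000 Bond=403.7143
(3,2): Delta=-1.0000 Bond=403.7143
(3,3): Delta=0.1239 Bond=60.4100
V0=52.0993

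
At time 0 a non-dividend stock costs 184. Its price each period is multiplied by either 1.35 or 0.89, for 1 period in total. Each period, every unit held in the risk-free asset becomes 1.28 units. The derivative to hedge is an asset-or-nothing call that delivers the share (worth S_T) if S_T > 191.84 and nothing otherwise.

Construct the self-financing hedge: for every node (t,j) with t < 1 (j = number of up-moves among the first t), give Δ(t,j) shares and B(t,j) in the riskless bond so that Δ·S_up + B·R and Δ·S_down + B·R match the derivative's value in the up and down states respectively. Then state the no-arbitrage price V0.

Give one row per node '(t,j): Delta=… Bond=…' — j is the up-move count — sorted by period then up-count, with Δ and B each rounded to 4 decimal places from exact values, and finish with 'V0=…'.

Risk-neutral probability p* = (R−d)/(u−d) = (1.28−0.89)/(1.35−0.89) = 0.8478.
Terminal values V(1,·): V(1,0)=0.0000, V(1,1)=248.4000
Node (0,0) S=184.0000: V=(p*·248.4000+(1−p*)·0.0000)/1.28=164.5312; Δ=(248.4000−0.0000)/(248.4000−163.7600)=2.9348; B=V−Δ·S=-375.4688
Each (Δ,B) replicates both successor values, so the strategy is self-financing and V0 is arbitrage-free.

(0,0): Delta=2.9348 Bond=-375.4688
V0=164.5312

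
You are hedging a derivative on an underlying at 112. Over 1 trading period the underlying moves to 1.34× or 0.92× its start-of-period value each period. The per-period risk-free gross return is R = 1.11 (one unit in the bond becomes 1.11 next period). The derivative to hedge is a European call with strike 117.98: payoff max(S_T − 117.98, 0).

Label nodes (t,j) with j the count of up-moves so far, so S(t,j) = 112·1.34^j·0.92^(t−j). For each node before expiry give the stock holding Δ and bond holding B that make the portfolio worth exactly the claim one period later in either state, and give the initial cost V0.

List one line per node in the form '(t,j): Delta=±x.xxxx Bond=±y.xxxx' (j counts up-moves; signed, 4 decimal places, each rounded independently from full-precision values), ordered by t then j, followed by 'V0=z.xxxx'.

(0,0): Delta=0.6824 Bond=-63.3462
V0=13.0824

Since d<R<u, set p* = (R−d)/(u−d) = 0.4524; price each node as the discounted p*-expectation of its children.
Payoff layer (t=1): V(1,0)=0.0000, V(1,1)=32.1000
  t=0,j=0: stock 112.0000 → up 150.0800 (V=32.1000), down 103.0400 (V=0.0000). Price 13.0824; hedge Δ=0.6824, bond B=-63.3462.
Check: Δ(0,0)·S0 + B(0,0) = 13.0824 = V0.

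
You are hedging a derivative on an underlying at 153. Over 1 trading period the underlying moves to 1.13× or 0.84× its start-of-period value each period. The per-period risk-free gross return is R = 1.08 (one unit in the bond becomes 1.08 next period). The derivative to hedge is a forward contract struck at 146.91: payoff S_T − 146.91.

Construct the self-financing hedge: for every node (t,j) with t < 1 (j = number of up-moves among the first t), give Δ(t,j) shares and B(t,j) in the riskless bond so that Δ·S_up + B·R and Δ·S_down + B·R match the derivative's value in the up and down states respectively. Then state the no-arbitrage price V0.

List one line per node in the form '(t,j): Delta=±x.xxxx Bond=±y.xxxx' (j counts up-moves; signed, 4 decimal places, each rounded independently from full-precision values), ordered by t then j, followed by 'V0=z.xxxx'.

(0,0): Delta=1.0000 Bond=-136.0278
V0=16.9722

Since d<R<u, set p* = (R−d)/(u−d) = 0.8276; price each node as the discounted p*-expectation of its children.
Terminal values V(1,·): V(1,0)=-18.3900, V(1,1)=25.9800
Node (0,0) S=153.0000: V=(p*·25.9800+(1−p*)·-18.3900)/1.08=16.9722; Δ=(25.9800−-18.3900)/(172.8900−128.5200)=1.0000; B=V−Δ·S=-136.0278
Check: Δ(0,0)·S0 + B(0,0) = 16.9722 = V0.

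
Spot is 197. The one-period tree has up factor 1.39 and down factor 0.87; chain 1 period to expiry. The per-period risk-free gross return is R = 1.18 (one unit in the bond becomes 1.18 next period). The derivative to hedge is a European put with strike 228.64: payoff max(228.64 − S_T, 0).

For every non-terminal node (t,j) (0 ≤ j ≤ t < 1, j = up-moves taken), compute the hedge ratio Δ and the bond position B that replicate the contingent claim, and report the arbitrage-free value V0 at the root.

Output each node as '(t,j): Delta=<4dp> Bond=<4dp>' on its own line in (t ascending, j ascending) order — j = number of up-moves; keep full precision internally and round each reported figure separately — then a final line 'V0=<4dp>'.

(0,0): Delta=-0.5589 Bond=129.6895
V0=19.5934

No-arbitrage ⇒ martingale measure with p* = (R−d)/(u−d) = 0.5962.
Payoff layer (t=1): V(1,0)=57.2500, V(1,1)=0.0000
  t=0,j=0: stock 197.0000 → up 273.8300 (V=0.0000), down 171.3900 (V=57.2500). Price 19.5934; hedge Δ=-0.5589, bond B=129.6895.
Self-financing check: at every node Δ·S+B equals the discounted successor values.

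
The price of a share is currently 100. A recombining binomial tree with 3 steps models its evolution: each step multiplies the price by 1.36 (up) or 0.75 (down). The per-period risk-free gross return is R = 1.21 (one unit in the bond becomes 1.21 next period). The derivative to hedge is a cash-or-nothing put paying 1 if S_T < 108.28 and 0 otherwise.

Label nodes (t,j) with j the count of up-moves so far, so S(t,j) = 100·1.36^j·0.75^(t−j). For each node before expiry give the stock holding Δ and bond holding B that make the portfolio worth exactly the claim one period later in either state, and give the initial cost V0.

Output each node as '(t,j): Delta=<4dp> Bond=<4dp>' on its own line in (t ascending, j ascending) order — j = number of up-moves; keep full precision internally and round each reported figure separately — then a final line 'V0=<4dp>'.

Under the risk-neutral measure, an up-move has probability p* = (R−d)/(u−d) = 0.7541 and values discount at R = 1.21.
Payoff layer (t=3): V(3,0)=1.0000, V(3,1)=1.0000, V(3,2)=0.0000, V(3,3)=0.0000
  t=2,j=0: stock 56.2500 → up 76.5000 (V=1.0000), down 42.1875 (V=1.0000). Price 0.8264; hedge Δ=0.0000, bond B=0.8264.
  t=2,j=1: stock 102.0000 → up 138.7200 (V=0.0000), down 76.5000 (V=1.0000). Price 0.2032; hedge Δ=-0.0161, bond B=1.8426.
  t=2,j=2: stock 184.9600 → up 251.5456 (V=0.0000), down 138.7200 (V=0.0000). Price 0.0000; hedge Δ=0.0000, bond B=0.0000.
  t=1,j=0: stock 75.0000 → up 102.0000 (V=0.2032), down 56.2500 (V=0.8264). Price 0.2946; hedge Δ=-0.0136, bond B=1.3163.
  t=1,j=1: stock 136.0000 → up 184.9600 (V=0.0000), down 102.0000 (V=0.2032). Price 0.0413; hedge Δ=-0.0024, bond B=0.3745.
  t=0,j=0: stock 100.0000 → up 136.0000 (V=0.0413), down 75.0000 (V=0.2946). Price 0.0856; hedge Δ=-0.0042, bond B=0.5009.
Check: Δ(0,0)·S0 + B(0,0) = 0.0856 = V0.

(0,0): Delta=-0.0042 Bond=0.5009
(1,0): Delta=-0.0136 Bond=1.3163
(1,1): Delta=-0.0024 Bond=0.3745
(2,0): Delta=0.0000 Bond=0.8264
(2,1): Delta=-0.0161 Bond=1.8426
(2,2): Delta=0.0000 Bond=0.0000
V0=0.0856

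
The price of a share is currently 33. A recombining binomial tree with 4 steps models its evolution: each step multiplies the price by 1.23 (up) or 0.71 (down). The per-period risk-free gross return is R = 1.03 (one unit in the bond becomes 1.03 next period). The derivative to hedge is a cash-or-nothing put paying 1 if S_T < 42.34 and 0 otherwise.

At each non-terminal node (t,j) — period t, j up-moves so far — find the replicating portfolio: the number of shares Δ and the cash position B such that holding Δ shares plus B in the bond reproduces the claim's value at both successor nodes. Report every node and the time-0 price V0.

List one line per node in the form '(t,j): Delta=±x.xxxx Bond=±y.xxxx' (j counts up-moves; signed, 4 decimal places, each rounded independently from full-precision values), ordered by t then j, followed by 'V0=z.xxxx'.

(0,0): Delta=-0.0233 Bond=1.2115
(1,0): Delta=-0.0293 Bond=1.3883
(1,1): Delta=-0.0211 Bond=1.1601
(2,0): Delta=0.0000 Bond=0.9426
(2,1): Delta=-0.0399 Bond=1.7346
(2,2): Delta=-0.0144 Bond=0.8575
(3,0): Delta=0.0000 Bond=0.9709
(3,1): Delta=0.0000 Bond=0.9709
(3,2): Delta=-0.0543 Bond=2.2965
(3,3): Delta=0.0000 Bond=0.0000
V0=0.4425

Under the risk-neutral measure, an up-move has probability p* = (R−d)/(u−d) = 0.6154 and values discount at R = 1.03.
Payoff layer (t=4): V(4,0)=1.0000, V(4,1)=1.0000, V(4,2)=1.0000, V(4,3)=0.0000, V(4,4)=0.0000
Node (3,0) S=11.8111: V=(p*·1.0000+(1−p*)·1.0000)/1.03=0.9709; Δ=(1.0000−1.0000)/(14.5276−8.3859)=0.0000; B=V−Δ·S=0.9709
Node (3,1) S=20.4614: V=(p*·1.0000+(1−p*)·1.0000)/1.03=0.9709; Δ=(1.0000−1.0000)/(25.1675−14.5276)=0.0000; B=V−Δ·S=0.9709
Node (3,2) S=35.4472: V=(p*·0.0000+(1−p*)·1.0000)/1.03=0.3734; Δ=(0.0000−1.0000)/(43.6001−25.1675)=-0.0543; B=V−Δ·S=2.2965
Node (3,3) S=61.4086: V=(p*·0.0000+(1−p*)·0.0000)/1.03=0.0000; Δ=(0.0000−0.0000)/(75.5326−43.6001)=0.0000; B=V−Δ·S=0.0000
Node (2,0) S=16.6353: V=(p*·0.9709+(1−p*)·0.9709)/1.03=0.9426; Δ=(0.9709−0.9709)/(20.4614−11.8111)=0.0000; B=V−Δ·S=0.9426
Node (2,1) S=28.8189: V=(p*·0.3734+(1−p*)·0.9709)/1.03=0.5856; Δ=(0.3734−0.9709)/(35.4472−20.4614)=-0.0399; B=V−Δ·S=1.7346
Node (2,2) S=49.9257: V=(p*·0.0000+(1−p*)·0.3734)/1.03=0.1394; Δ=(0.0000−0.3734)/(61.4086−35.4472)=-0.0144; B=V−Δ·S=0.8575
Node (1,0) S=23.4300: V=(p*·0.5856+(1−p*)·0.9426)/1.03=0.7019; Δ=(0.5856−0.9426)/(28.8189−16.6353)=-0.0293; B=V−Δ·S=1.3883
Node (1,1) S=40.5900: V=(p*·0.1394+(1−p*)·0.5856)/1.03=0.3020; Δ=(0.1394−0.5856)/(49.9257−28.8189)=-0.0211; B=V−Δ·S=1.1601
Node (0,0) S=33.0000: V=(p*·0.3020+(1−p*)·0.7019)/1.03=0.4425; Δ=(0.3020−0.7019)/(40.5900−23.4300)=-0.0233; B=V−Δ·S=1.2115
Root portfolio cost Δ·33+B reproduces V0=0.4425.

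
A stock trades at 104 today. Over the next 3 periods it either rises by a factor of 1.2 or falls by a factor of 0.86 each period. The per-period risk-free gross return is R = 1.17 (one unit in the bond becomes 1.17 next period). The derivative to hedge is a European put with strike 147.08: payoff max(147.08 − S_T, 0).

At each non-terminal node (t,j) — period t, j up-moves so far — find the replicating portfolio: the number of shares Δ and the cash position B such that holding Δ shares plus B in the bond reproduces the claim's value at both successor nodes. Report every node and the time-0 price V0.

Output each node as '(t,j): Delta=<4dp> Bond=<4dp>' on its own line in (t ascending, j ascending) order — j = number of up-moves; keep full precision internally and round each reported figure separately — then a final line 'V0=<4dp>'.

Risk-neutral probability p* = (R−d)/(u−d) = (1.17−0.86)/(1.2−0.86) = 0.9118.
At expiry t=3: V(3,0)=80.9302, V(3,1)=54.7779, V(3,2)=18.2864, V(3,3)=0.0000
Node (2,0) S=76.9184: V=(p*·54.7779+(1−p*)·80.9302)/1.17=48.7910; Δ=(54.7779−80.9302)/(92.3021−66.1498)=-1.0000; B=V−Δ·S=125.7094
Node (2,1) S=107.3280: V=(p*·18.2864+(1−p*)·54.7779)/1.17=18.3814; Δ=(18.2864−54.7779)/(128.7936−92.3021)=-1.0000; B=V−Δ·S=125.7094
Node (2,2) S=149.7600: V=(p*·0.0000+(1−p*)·18.2864)/1.17=1.3791; Δ=(0.0000−18.2864)/(179.7120−128.7936)=-0.3591; B=V−Δ·S=55.1626
Node (1,0) S=89.4400: V=(p*·18.3814+(1−p*)·48.7910)/1.17=18.0039; Δ=(18.3814−48.7910)/(107.3280−76.9184)=-1.0000; B=V−Δ·S=107.4439
Node (1,1) S=124.8000: V=(p*·1.3791+(1−p*)·18.3814)/1.17=2.4609; Δ=(1.3791−18.3814)/(149.7600−107.3280)=-0.4007; B=V−Δ·S=52.4678
Node (0,0) S=104.0000: V=(p*·2.4609+(1−p*)·18.0039)/1.17=3.2755; Δ=(2.4609−18.0039)/(124.8000−89.4400)=-0.4396; B=V−Δ·S=48.9903
Check: Δ(0,0)·S0 + B(0,0) = 3.2755 = V0.

(0,0): Delta=-0.4396 Bond=48.9903
(1,0): Delta=-1.0000 Bond=107.4439
(1,1): Delta=-0.4007 Bond=52.4678
(2,0): Delta=-1.0000 Bond=125.7094
(2,1): Delta=-1.0000 Bond=125.7094
(2,2): Delta=-0.3591 Bond=55.1626
V0=3.2755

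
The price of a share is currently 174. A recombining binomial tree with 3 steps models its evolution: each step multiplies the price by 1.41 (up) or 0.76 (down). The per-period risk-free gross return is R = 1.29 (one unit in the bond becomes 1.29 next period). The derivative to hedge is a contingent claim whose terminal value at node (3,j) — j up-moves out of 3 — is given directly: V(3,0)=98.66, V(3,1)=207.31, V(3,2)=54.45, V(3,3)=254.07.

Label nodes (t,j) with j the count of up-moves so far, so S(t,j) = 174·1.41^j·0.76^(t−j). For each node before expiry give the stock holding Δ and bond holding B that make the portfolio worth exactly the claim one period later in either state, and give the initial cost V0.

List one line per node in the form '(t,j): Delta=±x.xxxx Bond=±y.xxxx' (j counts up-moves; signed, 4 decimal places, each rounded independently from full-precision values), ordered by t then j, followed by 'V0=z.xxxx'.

Since d<R<u, set p* = (R−d)/(u−d) = 0.8154; price each node as the discounted p*-expectation of its children.
Payoff layer (t=3): V(3,0)=98.6600, V(3,1)=207.3100, V(3,2)=54.4500, V(3,3)=254.0700
Node (2,0) S=100.5024: V=(p*·207.3100+(1−p*)·98.6600)/1.29=145.1562; Δ=(207.3100−98.6600)/(141.7084−76.3818)=1.6632; B=V−Δ·S=-21.9976
Node (2,1) S=186.4584: V=(p*·54.4500+(1−p*)·207.3100)/1.29=64.0855; Δ=(54.4500−207.3100)/(262.9063−141.7084)=-1.2612; B=V−Δ·S=299.2547
Node (2,2) S=345.9294: V=(p*·254.0700+(1−p*)·54.4500)/1.29=168.3853; Δ=(254.0700−54.4500)/(487.7605−262.9063)=0.8878; B=V−Δ·S=-138.7224
Node (1,0) S=132.2400: V=(p*·64.0855+(1−p*)·145.1562)/1.29=61.2809; Δ=(64.0855−145.1562)/(186.4584−100.5024)=-0.9432; B=V−Δ·S=186.0051
Node (1,1) S=245.3400: V=(p*·168.3853+(1−p*)·64.0855)/1.29=115.6046; Δ=(168.3853−64.0855)/(345.9294−186.4584)=0.6540; B=V−Δ·S=-44.8566
Node (0,0) S=174.0000: V=(p*·115.6046+(1−p*)·61.2809)/1.29=81.8416; Δ=(115.6046−61.2809)/(245.3400−132.2400)=0.4803; B=V−Δ·S=-1.7333
Each (Δ,B) replicates both successor values, so the strategy is self-financing and V0 is arbitrage-free.

(0,0): Delta=0.4803 Bond=-1.7333
(1,0): Delta=-0.9432 Bond=186.0051
(1,1): Delta=0.6540 Bond=-44.8566
(2,0): Delta=1.6632 Bond=-21.9976
(2,1): Delta=-1.2612 Bond=299.2547
(2,2): Delta=0.8878 Bond=-138.7224
V0=81.8416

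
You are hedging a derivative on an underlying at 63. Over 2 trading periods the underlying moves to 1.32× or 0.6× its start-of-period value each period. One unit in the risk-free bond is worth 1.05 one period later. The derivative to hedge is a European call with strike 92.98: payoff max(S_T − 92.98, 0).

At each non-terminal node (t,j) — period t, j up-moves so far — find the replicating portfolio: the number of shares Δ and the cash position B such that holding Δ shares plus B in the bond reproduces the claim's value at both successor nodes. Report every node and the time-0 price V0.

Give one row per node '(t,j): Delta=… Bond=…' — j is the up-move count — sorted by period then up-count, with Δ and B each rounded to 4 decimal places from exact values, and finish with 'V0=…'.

(0,0): Delta=0.2203 Bond=-7.9324
(1,0): Delta=0.0000 Bond=0.0000
(1,1): Delta=0.2804 Bond=-13.3263
V0=5.9493

No-arbitrage ⇒ martingale measure with p* = (R−d)/(u−d) = 0.6250.
At expiry t=2: V(2,0)=0.0000, V(2,1)=0.0000, V(2,2)=16.7912
(1,0): S=37.8000. Δ = (V_up−V_dn)/(S_up−S_dn) = (0.0000−0.0000)/(49.8960−22.6800) = 0.0000. V = [p*·0.0000 + (1−p*)·0.0000]/1.05 = 0.0000. B = V − Δ·S = 0.0000.
(1,1): S=83.1600. Δ = (V_up−V_dn)/(S_up−S_dn) = (16.7912−0.0000)/(109.7712−49.8960) = 0.2804. V = [p*·16.7912 + (1−p*)·0.0000]/1.05 = 9.9948. B = V − Δ·S = -13.3263.
(0,0): S=63.0000. Δ = (V_up−V_dn)/(S_up−S_dn) = (9.9948−0.0000)/(83.1600−37.8000) = 0.2203. V = [p*·9.9948 + (1−p*)·0.0000]/1.05 = 5.9493. B = V − Δ·S = -7.9324.
Each (Δ,B) replicates both successor values, so the strategy is self-financing and V0 is arbitrage-free.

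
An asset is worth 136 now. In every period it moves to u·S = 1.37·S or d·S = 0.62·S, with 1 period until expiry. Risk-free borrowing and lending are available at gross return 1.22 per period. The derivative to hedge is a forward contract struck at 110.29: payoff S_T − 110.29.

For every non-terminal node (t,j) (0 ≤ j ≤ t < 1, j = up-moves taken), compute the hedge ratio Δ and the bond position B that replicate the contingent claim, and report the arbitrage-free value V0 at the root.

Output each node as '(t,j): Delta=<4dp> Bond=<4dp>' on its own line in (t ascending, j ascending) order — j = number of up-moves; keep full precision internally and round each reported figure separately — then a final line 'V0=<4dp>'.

Under the risk-neutral measure, an up-move has probability p* = (R−d)/(u−d) = 0.8000 and values discount at R = 1.22.
At expiry t=1: V(1,0)=-25.9700, V(1,1)=76.0300
Node (0,0) S=136.0000: V=(p*·76.0300+(1−p*)·-25.9700)/1.22=45.5984; Δ=(76.0300−-25.9700)/(186.3200−84.3200)=1.0000; B=V−Δ·S=-90.4016
Self-financing check: at every node Δ·S+B equals the discounted successor values.

(0,0): Delta=1.0000 Bond=-90.4016
V0=45.5984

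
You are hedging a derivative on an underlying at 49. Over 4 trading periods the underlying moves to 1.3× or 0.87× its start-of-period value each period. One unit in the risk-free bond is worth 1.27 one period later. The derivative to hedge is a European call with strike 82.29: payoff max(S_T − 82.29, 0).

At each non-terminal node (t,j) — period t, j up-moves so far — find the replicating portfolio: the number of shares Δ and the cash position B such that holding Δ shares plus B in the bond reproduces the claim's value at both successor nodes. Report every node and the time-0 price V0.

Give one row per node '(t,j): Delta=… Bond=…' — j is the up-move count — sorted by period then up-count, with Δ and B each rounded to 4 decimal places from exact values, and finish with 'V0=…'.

(0,0): Delta=0.9111 Bond=-27.0642
(1,0): Delta=0.3327 Bond=-9.7165
(1,1): Delta=0.9401 Bond=-36.2206
(2,0): Delta=0.0000 Bond=0.0000
(2,1): Delta=0.3494 Bond=-13.2655
(2,2): Delta=0.9697 Bond=-48.4553
(3,0): Delta=0.0000 Bond=0.0000
(3,1): Delta=0.0000 Bond=0.0000
(3,2): Delta=0.3670 Bond=-18.1107
(3,3): Delta=1.0000 Bond=-64.7953
V0=17.5782

The replicating-portfolio and risk-neutral prices coincide; use p* = (1.27−0.87)/(1.3−0.87) = 0.9302 for the latter.
Terminal payoffs: V(4,0)=0.0000, V(4,1)=0.0000, V(4,2)=0.0000, V(4,3)=11.3681, V(4,4)=57.6589
(3,0): S=32.2666. Δ = (V_up−V_dn)/(S_up−S_dn) = (0.0000−0.0000)/(41.9466−28.0720) = 0.0000. V = [p*·0.0000 + (1−p*)·0.0000]/1.27 = 0.0000. B = V − Δ·S = 0.0000.
(3,1): S=48.2145. Δ = (V_up−V_dn)/(S_up−S_dn) = (0.0000−0.0000)/(62.6789−41.9466) = 0.0000. V = [p*·0.0000 + (1−p*)·0.0000]/1.27 = 0.0000. B = V − Δ·S = 0.0000.
(3,2): S=72.0447. Δ = (V_up−V_dn)/(S_up−S_dn) = (11.3681−0.0000)/(93.6581−62.6789) = 0.3670. V = [p*·11.3681 + (1−p*)·0.0000]/1.27 = 8.3268. B = V − Δ·S = -18.1107.
(3,3): S=107.6530. Δ = (V_up−V_dn)/(S_up−S_dn) = (57.6589−11.3681)/(139.9489−93.6581) = 1.0000. V = [p*·57.6589 + (1−p*)·11.3681]/1.27 = 42.8577. B = V − Δ·S = -64.7953.
(2,0): S=37.0881. Δ = (V_up−V_dn)/(S_up−S_dn) = (0.0000−0.0000)/(48.2145−32.2666) = 0.0000. V = [p*·0.0000 + (1−p*)·0.0000]/1.27 = 0.0000. B = V − Δ·S = 0.0000.
(2,1): S=55.4190. Δ = (V_up−V_dn)/(S_up−S_dn) = (8.3268−0.0000)/(72.0447−48.2145) = 0.3494. V = [p*·8.3268 + (1−p*)·0.0000]/1.27 = 6.0991. B = V − Δ·S = -13.2655.
(2,2): S=82.8100. Δ = (V_up−V_dn)/(S_up−S_dn) = (42.8577−8.3268)/(107.6530−72.0447) = 0.9697. V = [p*·42.8577 + (1−p*)·8.3268]/1.27 = 31.8493. B = V − Δ·S = -48.4553.
(1,0): S=42.6300. Δ = (V_up−V_dn)/(S_up−S_dn) = (6.0991−0.0000)/(55.4190−37.0881) = 0.3327. V = [p*·6.0991 + (1−p*)·0.0000]/1.27 = 4.4674. B = V − Δ·S = -9.7165.
(1,1): S=63.7000. Δ = (V_up−V_dn)/(S_up−S_dn) = (31.8493−6.0991)/(82.8100−55.4190) = 0.9401. V = [p*·31.8493 + (1−p*)·6.0991]/1.27 = 23.6636. B = V − Δ·S = -36.2206.
(0,0): S=49.0000. Δ = (V_up−V_dn)/(S_up−S_dn) = (23.6636−4.4674)/(63.7000−42.6300) = 0.9111. V = [p*·23.6636 + (1−p*)·4.4674]/1.27 = 17.5782. B = V − Δ·S = -27.0642.
Check: Δ(0,0)·S0 + B(0,0) = 17.5782 = V0.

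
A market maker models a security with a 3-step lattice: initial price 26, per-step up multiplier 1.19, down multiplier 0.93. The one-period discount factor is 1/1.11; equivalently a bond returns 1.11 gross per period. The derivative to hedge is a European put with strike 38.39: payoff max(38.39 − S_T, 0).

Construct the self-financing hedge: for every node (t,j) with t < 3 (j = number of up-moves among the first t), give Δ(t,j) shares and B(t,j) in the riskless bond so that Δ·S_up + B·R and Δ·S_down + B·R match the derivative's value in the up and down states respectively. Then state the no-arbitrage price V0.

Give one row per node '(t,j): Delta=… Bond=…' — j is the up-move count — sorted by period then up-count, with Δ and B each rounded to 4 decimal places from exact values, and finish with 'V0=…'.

(0,0): Delta=-0.6879 Bond=21.2711
(1,0): Delta=-1.0000 Bond=31.1582
(1,1): Delta=-0.5795 Bond=20.2565
(2,0): Delta=-1.0000 Bond=34.5856
(2,1): Delta=-1.0000 Bond=34.5856
(2,2): Delta=-0.4334 Bond=17.1066
V0=3.3864

No-arbitrage ⇒ martingale measure with p* = (R−d)/(u−d) = 0.6923.
At expiry t=3: V(3,0)=17.4767, V(3,1)=11.6300, V(3,2)=4.1487, V(3,3)=0.0000
Node (2,0) S=22.4874: V=(p*·11.6300+(1−p*)·17.4767)/1.11=12.0982; Δ=(11.6300−17.4767)/(26.7600−20.9133)=-1.0000; B=V−Δ·S=34.5856
Node (2,1) S=28.7742: V=(p*·4.1487+(1−p*)·11.6300)/1.11=5.8114; Δ=(4.1487−11.6300)/(34.2413−26.7600)=-1.0000; B=V−Δ·S=34.5856
Node (2,2) S=36.8186: V=(p*·0.0000+(1−p*)·4.1487)/1.11=1.1500; Δ=(0.0000−4.1487)/(43.8141−34.2413)=-0.4334; B=V−Δ·S=17.1066
Node (1,0) S=24.1800: V=(p*·5.8114+(1−p*)·12.0982)/1.11=6.9782; Δ=(5.8114−12.0982)/(28.7742−22.4874)=-1.0000; B=V−Δ·S=31.1582
Node (1,1) S=30.9400: V=(p*·1.1500+(1−p*)·5.8114)/1.11=2.3282; Δ=(1.1500−5.8114)/(36.8186−28.7742)=-0.5795; B=V−Δ·S=20.2565
Node (0,0) S=26.0000: V=(p*·2.3282+(1−p*)·6.9782)/1.11=3.3864; Δ=(2.3282−6.9782)/(30.9400−24.1800)=-0.6879; B=V−Δ·S=21.2711
Self-financing check: at every node Δ·S+B equals the discounted successor values.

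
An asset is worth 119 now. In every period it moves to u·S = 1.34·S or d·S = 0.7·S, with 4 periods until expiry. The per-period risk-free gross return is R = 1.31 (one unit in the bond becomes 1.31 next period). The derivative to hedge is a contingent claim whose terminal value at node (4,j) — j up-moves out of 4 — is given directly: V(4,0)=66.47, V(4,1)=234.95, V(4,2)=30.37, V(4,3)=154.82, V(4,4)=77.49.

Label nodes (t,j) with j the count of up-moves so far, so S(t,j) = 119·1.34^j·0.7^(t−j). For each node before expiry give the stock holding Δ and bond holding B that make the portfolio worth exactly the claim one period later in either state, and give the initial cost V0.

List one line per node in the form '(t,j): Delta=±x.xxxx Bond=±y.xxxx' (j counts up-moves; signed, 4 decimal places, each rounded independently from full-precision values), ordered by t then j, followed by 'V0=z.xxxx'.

(0,0): Delta=-0.3056 Bond=66.7736
(1,0): Delta=1.0400 Bond=-24.6148
(1,1): Delta=-0.3402 Bond=92.9859
(2,0): Delta=-3.8270 Bond=251.5502
(2,1): Delta=1.1650 Bond=-46.2026
(2,2): Delta=-0.3789 Bond=130.0745
(3,0): Delta=6.4495 Bond=-89.9275
(3,1): Delta=-4.0911 Bond=350.1598
(3,2): Delta=1.3001 Bond=-80.7230
(3,3): Delta=-0.4220 Bond=182.7479
V0=30.4047

No-arbitrage ⇒ martingale measure with p* = (R−d)/(u−d) = 0.9531.
Terminal values V(4,·): V(4,0)=66.4700, V(4,1)=234.9500, V(4,2)=30.3700, V(4,3)=154.8200, V(4,4)=77.4900
(3,0): S=40.8170. Δ = (V_up−V_dn)/(S_up−S_dn) = (234.9500−66.4700)/(54.6948−28.5719) = 6.4495. V = [p*·234.9500 + (1−p*)·66.4700]/1.31 = 173.3225. B = V − Δ·S = -89.9275.
(3,1): S=78.1354. Δ = (V_up−V_dn)/(S_up−S_dn) = (30.3700−234.9500)/(104.7014−54.6948) = -4.0911. V = [p*·30.3700 + (1−p*)·234.9500]/1.31 = 30.5036. B = V − Δ·S = 350.1598.
(3,2): S=149.5735. Δ = (V_up−V_dn)/(S_up−S_dn) = (154.8200−30.3700)/(200.4285−104.7014) = 1.3001. V = [p*·154.8200 + (1−p*)·30.3700]/1.31 = 113.7301. B = V − Δ·S = -80.7230.
(3,3): S=286.3264. Δ = (V_up−V_dn)/(S_up−S_dn) = (77.4900−154.8200)/(383.6773−200.4285) = -0.4220. V = [p*·77.4900 + (1−p*)·154.8200]/1.31 = 61.9197. B = V − Δ·S = 182.7479.
(2,0): S=58.3100. Δ = (V_up−V_dn)/(S_up−S_dn) = (30.5036−173.3225)/(78.1354−40.8170) = -3.8270. V = [p*·30.5036 + (1−p*)·173.3225]/1.31 = 28.3956. B = V − Δ·S = 251.5502.
(2,1): S=111.6220. Δ = (V_up−V_dn)/(S_up−S_dn) = (113.7301−30.5036)/(149.5735−78.1354) = 1.1650. V = [p*·113.7301 + (1−p*)·30.5036]/1.31 = 83.8388. B = V − Δ·S = -46.2026.
(2,2): S=213.6764. Δ = (V_up−V_dn)/(S_up−S_dn) = (61.9197−113.7301)/(286.3264−149.5735) = -0.3789. V = [p*·61.9197 + (1−p*)·113.7301]/1.31 = 49.1209. B = V − Δ·S = 130.0745.
(1,0): S=83.3000. Δ = (V_up−V_dn)/(S_up−S_dn) = (83.8388−28.3956)/(111.6220−58.3100) = 1.0400. V = [p*·83.8388 + (1−p*)·28.3956]/1.31 = 62.0152. B = V − Δ·S = -24.6148.
(1,1): S=159.4600. Δ = (V_up−V_dn)/(S_up−S_dn) = (49.1209−83.8388)/(213.6764−111.6220) = -0.3402. V = [p*·49.1209 + (1−p*)·83.8388]/1.31 = 38.7391. B = V − Δ·S = 92.9859.
(0,0): S=119.0000. Δ = (V_up−V_dn)/(S_up−S_dn) = (38.7391−62.0152)/(159.4600−83.3000) = -0.3056. V = [p*·38.7391 + (1−p*)·62.0152]/1.31 = 30.4047. B = V − Δ·S = 66.7736.
Check: Δ(0,0)·S0 + B(0,0) = 30.4047 = V0.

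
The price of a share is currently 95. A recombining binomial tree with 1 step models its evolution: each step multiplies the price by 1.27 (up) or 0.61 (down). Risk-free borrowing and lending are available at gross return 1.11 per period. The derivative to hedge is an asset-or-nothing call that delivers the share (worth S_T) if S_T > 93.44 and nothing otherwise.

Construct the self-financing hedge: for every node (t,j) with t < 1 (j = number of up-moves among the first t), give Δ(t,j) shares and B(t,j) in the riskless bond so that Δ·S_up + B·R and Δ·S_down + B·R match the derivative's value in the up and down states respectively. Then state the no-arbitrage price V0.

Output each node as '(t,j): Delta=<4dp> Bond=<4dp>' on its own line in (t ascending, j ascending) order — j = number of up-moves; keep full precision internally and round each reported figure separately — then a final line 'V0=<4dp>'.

No-arbitrage ⇒ martingale measure with p* = (R−d)/(u−d) = 0.7576.
At expiry t=1: V(1,0)=0.0000, V(1,1)=120.6500
  t=0,j=0: stock 95.0000 → up 120.6500 (V=120.6500), down 57.9500 (V=0.0000). Price 82.3437; hedge Δ=1.9242, bond B=-100.4593.
Self-financing check: at every node Δ·S+B equals the discounted successor values.

(0,0): Delta=1.9242 Bond=-100.4593
V0=82.3437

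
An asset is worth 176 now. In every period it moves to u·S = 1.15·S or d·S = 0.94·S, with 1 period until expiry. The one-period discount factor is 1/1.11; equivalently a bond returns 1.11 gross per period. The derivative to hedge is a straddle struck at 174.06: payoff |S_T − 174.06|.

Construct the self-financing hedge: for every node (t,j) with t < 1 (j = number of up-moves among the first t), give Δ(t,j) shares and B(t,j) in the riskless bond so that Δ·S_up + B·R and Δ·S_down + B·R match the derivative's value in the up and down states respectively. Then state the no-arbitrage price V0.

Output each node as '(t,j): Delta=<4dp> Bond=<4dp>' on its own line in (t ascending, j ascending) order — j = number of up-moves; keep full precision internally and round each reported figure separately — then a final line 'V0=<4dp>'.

No-arbitrage ⇒ martingale measure with p* = (R−d)/(u−d) = 0.8095.
Terminal payoffs: V(1,0)=8.6200, V(1,1)=28.3400
  t=0,j=0: stock 176.0000 → up 202.4000 (V=28.3400), down 165.4400 (V=8.6200). Price 22.1476; hedge Δ=0.5335, bond B=-71.7572.
Root portfolio cost Δ·176+B reproduces V0=22.1476.

(0,0): Delta=0.5335 Bond=-71.7572
V0=22.1476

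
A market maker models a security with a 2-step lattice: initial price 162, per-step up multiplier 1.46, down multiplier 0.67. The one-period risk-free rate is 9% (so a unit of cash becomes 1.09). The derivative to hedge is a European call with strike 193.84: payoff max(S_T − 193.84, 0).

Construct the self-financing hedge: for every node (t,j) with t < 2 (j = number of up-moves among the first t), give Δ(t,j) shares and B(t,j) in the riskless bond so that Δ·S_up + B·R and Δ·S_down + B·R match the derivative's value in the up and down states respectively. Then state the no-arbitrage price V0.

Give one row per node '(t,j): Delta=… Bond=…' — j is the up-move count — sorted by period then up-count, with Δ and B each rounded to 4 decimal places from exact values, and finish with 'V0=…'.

The replicating-portfolio and risk-neutral prices coincide; use p* = (1.09−0.67)/(1.46−0.67) = 0.5316 for the latter.
Payoff layer (t=2): V(2,0)=0.0000, V(2,1)=0.0000, V(2,2)=151.4792
  t=1,j=0: stock 108.5400 → up 158.4684 (V=0.0000), down 72.7218 (V=0.0000). Price 0.0000; hedge Δ=0.0000, bond B=0.0000.
  t=1,j=1: stock 236.5200 → up 345.3192 (V=151.4792), down 158.4684 (V=0.0000). Price 73.8837; hedge Δ=0.8107, bond B=-117.8621.
  t=0,j=0: stock 162.0000 → up 236.5200 (V=73.8837), down 108.5400 (V=0.0000). Price 36.0366; hedge Δ=0.5773, bond B=-57.4870.
Check: Δ(0,0)·S0 + B(0,0) = 36.0366 = V0.

(0,0): Delta=0.5773 Bond=-57.4870
(1,0): Delta=0.0000 Bond=0.0000
(1,1): Delta=0.8107 Bond=-117.8621
V0=36.0366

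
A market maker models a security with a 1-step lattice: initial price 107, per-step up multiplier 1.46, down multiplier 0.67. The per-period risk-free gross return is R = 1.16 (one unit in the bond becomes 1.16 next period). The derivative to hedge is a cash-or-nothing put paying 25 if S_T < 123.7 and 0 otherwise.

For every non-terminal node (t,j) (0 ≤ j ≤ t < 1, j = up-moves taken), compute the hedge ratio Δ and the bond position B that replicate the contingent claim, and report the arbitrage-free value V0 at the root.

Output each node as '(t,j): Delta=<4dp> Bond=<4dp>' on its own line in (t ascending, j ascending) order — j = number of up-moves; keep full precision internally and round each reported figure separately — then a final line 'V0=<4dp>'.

(0,0): Delta=-0.2958 Bond=39.8298
V0=8.1842

Under the risk-neutral measure, an up-move has probability p* = (R−d)/(u−d) = 0.6203 and values discount at R = 1.16.
Terminal payoffs: V(1,0)=25.0000, V(1,1)=0.0000
Node (0,0) S=107.0000: V=(p*·0.0000+(1−p*)·25.0000)/1.16=8.1842; Δ=(0.0000−25.0000)/(156.2200−71.6900)=-0.2958; B=V−Δ·S=39.8298
Each (Δ,B) replicates both successor values, so the strategy is self-financing and V0 is arbitrage-free.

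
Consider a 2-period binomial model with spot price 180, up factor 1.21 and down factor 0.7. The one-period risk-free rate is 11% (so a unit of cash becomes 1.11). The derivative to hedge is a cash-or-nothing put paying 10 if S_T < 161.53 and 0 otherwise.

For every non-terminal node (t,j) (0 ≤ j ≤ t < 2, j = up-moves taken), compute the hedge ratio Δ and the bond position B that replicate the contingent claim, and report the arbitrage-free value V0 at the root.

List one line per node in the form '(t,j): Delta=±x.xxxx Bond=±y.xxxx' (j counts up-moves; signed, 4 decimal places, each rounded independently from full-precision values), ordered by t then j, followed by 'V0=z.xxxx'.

No-arbitrage ⇒ martingale measure with p* = (R−d)/(u−d) = 0.8039.
Payoff layer (t=2): V(2,0)=10.0000, V(2,1)=10.0000, V(2,2)=0.0000
(1,0): S=126.0000. Δ = (V_up−V_dn)/(S_up−S_dn) = (10.0000−10.0000)/(152.4600−88.2000) = 0.0000. V = [p*·10.0000 + (1−p*)·10.0000]/1.11 = 9.0090. B = V − Δ·S = 9.0090.
(1,1): S=217.8000. Δ = (V_up−V_dn)/(S_up−S_dn) = (0.0000−10.0000)/(263.5380−152.4600) = -0.0900. V = [p*·0.0000 + (1−p*)·10.0000]/1.11 = 1.7665. B = V − Δ·S = 21.3743.
(0,0): S=180.0000. Δ = (V_up−V_dn)/(S_up−S_dn) = (1.7665−9.0090)/(217.8000−126.0000) = -0.0789. V = [p*·1.7665 + (1−p*)·9.0090]/1.11 = 2.8708. B = V − Δ·S = 17.0718.
Root portfolio cost Δ·180+B reproduces V0=2.8708.

(0,0): Delta=-0.0789 Bond=17.0718
(1,0): Delta=0.0000 Bond=9.0090
(1,1): Delta=-0.0900 Bond=21.3743
V0=2.8708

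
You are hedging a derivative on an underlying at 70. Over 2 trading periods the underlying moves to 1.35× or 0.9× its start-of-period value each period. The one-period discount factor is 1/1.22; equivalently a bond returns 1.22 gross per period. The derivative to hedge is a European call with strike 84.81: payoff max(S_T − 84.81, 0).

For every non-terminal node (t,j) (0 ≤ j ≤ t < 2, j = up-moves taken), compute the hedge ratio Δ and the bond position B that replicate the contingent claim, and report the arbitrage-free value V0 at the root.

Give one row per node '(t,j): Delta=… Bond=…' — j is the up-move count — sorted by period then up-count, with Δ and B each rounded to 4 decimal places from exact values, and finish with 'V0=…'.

(0,0): Delta=0.7887 Bond=-40.6127
(1,0): Delta=0.0085 Bond=-0.3934
(1,1): Delta=1.0000 Bond=-69.5164
V0=14.5955

The replicating-portfolio and risk-neutral prices coincide; use p* = (1.22−0.9)/(1.35−0.9) = 0.7111 for the latter.
Terminal payoffs: V(2,0)=0.0000, V(2,1)=0.2400, V(2,2)=42.7650
Node (1,0) S=63.0000: V=(p*·0.2400+(1−p*)·0.0000)/1.22=0.1399; Δ=(0.2400−0.0000)/(85.0500−56.7000)=0.0085; B=V−Δ·S=-0.3934
Node (1,1) S=94.5000: V=(p*·42.7650+(1−p*)·0.2400)/1.22=24.9836; Δ=(42.7650−0.2400)/(127.5750−85.0500)=1.0000; B=V−Δ·S=-69.5164
Node (0,0) S=70.0000: V=(p*·24.9836+(1−p*)·0.1399)/1.22=14.5955; Δ=(24.9836−0.1399)/(94.5000−63.0000)=0.7887; B=V−Δ·S=-40.6127
Root portfolio cost Δ·70+B reproduces V0=14.5955.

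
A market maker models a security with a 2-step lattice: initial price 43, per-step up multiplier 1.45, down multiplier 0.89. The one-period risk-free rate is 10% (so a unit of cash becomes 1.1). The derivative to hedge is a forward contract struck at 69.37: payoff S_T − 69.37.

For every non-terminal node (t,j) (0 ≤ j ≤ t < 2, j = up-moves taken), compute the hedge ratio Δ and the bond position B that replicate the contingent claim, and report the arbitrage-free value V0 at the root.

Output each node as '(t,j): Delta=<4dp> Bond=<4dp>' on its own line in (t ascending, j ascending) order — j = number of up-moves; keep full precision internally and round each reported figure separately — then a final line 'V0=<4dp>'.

(0,0): Delta=1.0000 Bond=-57.3306
(1,0): Delta=1.0000 Bond=-63.0636
(1,1): Delta=1.0000 Bond=-63.0636
V0=-14.3306

Risk-neutral probability p* = (R−d)/(u−d) = (1.1−0.89)/(1.45−0.89) = 0.3750.
At expiry t=2: V(2,0)=-35.3097, V(2,1)=-13.8785, V(2,2)=21.0375
Node (1,0) S=38.2700: V=(p*·-13.8785+(1−p*)·-35.3097)/1.1=-24.7936; Δ=(-13.8785−-35.3097)/(55.4915−34.0603)=1.0000; B=V−Δ·S=-63.0636
Node (1,1) S=62.3500: V=(p*·21.0375+(1−p*)·-13.8785)/1.1=-0.7136; Δ=(21.0375−-13.8785)/(90.4075−55.4915)=1.0000; B=V−Δ·S=-63.0636
Node (0,0) S=43.0000: V=(p*·-0.7136+(1−p*)·-24.7936)/1.1=-14.3306; Δ=(-0.7136−-24.7936)/(62.3500−38.2700)=1.0000; B=V−Δ·S=-57.3306
Each (Δ,B) replicates both successor values, so the strategy is self-financing and V0 is arbitrage-free.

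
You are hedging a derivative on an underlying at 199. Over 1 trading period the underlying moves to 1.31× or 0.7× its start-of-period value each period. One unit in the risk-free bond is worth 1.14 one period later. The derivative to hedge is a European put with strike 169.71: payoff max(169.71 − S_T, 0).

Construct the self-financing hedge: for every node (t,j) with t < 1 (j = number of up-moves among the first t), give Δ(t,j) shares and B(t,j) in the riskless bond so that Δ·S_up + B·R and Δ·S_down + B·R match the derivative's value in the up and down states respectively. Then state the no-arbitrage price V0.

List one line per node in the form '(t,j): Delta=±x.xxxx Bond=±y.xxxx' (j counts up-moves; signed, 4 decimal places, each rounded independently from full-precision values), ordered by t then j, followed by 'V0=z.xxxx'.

(0,0): Delta=-0.2505 Bond=57.2866
V0=7.4341

Risk-neutral probability p* = (R−d)/(u−d) = (1.14−0.7)/(1.31−0.7) = 0.7213.
Payoff layer (t=1): V(1,0)=30.4100, V(1,1)=0.0000
(0,0): S=199.0000. Δ = (V_up−V_dn)/(S_up−S_dn) = (0.0000−30.4100)/(260.6900−139.3000) = -0.2505. V = [p*·0.0000 + (1−p*)·30.4100]/1.14 = 7.4341. B = V − Δ·S = 57.2866.
Self-financing check: at every node Δ·S+B equals the discounted successor values.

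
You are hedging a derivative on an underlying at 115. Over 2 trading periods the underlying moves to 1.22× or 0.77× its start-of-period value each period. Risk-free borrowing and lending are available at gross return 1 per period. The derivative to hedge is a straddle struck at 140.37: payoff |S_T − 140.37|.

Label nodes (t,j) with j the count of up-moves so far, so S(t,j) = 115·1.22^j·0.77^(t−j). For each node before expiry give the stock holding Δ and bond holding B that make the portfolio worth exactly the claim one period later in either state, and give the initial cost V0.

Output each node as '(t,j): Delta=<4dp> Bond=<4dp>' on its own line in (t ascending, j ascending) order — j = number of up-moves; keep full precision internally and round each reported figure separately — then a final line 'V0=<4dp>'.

(0,0): Delta=-0.3917 Bond=86.5036
(1,0): Delta=-1.0000 Bond=140.3700
(1,1): Delta=-0.0244 Bond=34.9792
V0=41.4600

The replicating-portfolio and risk-neutral prices coincide; use p* = (1−0.77)/(1.22−0.77) = 0.5111 for the latter.
At expiry t=2: V(2,0)=72.1865, V(2,1)=32.3390, V(2,2)=30.7960
  t=1,j=0: stock 88.5500 → up 108.0310 (V=32.3390), down 68.1835 (V=72.1865). Price 51.8200; hedge Δ=-1.0000, bond B=140.3700.
  t=1,j=1: stock 140.3000 → up 171.1660 (V=30.7960), down 108.0310 (V=32.3390). Price 31.5504; hedge Δ=-0.0244, bond B=34.9792.
  t=0,j=0: stock 115.0000 → up 140.3000 (V=31.5504), down 88.5500 (V=51.8200). Price 41.4600; hedge Δ=-0.3917, bond B=86.5036.
Self-financing check: at every node Δ·S+B equals the discounted successor values.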